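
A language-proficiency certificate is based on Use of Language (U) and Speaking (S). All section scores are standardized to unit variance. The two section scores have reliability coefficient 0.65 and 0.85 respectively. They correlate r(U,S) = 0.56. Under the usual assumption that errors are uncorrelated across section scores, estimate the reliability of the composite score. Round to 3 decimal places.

Var(U+S) = 2 + 2·[0.56] = 2 + 1.12 = 3.12.
Under uncorrelated errors the observed covariances equal the true-score covariances, so only the own-variance terms attenuate.
True-score variance = [0.65 + 0.85] + 1.12 = 1.5 + 1.12 = 2.62.
Reliability = 2.62 / 3.12 = 0.840.

0.840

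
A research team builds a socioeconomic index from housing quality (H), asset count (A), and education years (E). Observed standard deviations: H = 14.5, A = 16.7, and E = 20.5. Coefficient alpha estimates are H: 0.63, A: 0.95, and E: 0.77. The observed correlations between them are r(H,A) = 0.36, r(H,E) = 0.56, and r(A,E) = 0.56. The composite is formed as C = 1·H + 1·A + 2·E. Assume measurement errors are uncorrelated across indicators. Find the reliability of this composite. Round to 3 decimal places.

Var(C) = 14.5² + 16.7² + 2²·20.5² + 2·[14.5·16.7·0.36 + 2·14.5·20.5·0.56 + 2·16.7·20.5·0.56] = 2170.14 + 1607.05 = 3777.19.
Because errors are independent across components, Cov(Tᵢ,Tⱼ) = Cov(Xᵢ,Xⱼ); the off-diagonal part of the true-score variance is the same as above.
True-score variance = [14.5²·0.63 + 16.7²·0.95 + 2²·20.5²·0.77] + 1607.05 = 1691.77 + 1607.05 = 3298.83.
Reliability = 3298.83 / 3777.19 = 0.873.

0.873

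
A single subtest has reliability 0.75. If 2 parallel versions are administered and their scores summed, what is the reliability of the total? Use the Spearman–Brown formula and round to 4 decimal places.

ρ_k = kρ / (1 + (k−1)ρ) = 2·0.75 / (1 + 1·0.75) = 1.500 / 1.750 = 0.8571.

0.8571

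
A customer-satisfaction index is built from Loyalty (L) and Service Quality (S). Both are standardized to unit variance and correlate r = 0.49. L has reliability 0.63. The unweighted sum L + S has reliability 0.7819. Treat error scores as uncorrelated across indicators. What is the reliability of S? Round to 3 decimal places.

Var(L+S) = 2 + 2·0.49 = 2.980.
True-score variance = ρ_L + ρ_S + 2·0.49, so 0.7819 = (0.63 + ρ_S + 0.98) / 2.980.
ρ_S = 0.7819·2.980 − 0.63 − 0.98 = 0.720.

0.720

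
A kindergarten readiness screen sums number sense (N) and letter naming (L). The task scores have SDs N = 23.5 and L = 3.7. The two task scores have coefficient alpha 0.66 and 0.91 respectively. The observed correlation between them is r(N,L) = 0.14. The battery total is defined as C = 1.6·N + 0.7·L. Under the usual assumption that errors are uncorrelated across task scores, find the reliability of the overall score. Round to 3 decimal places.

Var(C) = 1.6²·23.5² + 0.7²·3.7² + 2·[1.12·23.5·3.7·0.14] = 1420.47 + 27.2675 = 1447.74.
With uncorrelated errors the cross-covariances are all true-score covariance, so they carry over unchanged; only the diagonal terms shrink to ρᵢσᵢ².
True-score variance = [1.6²·23.5²·0.66 + 0.7²·3.7²·0.91] + 27.2675 = 939.186 + 27.2675 = 966.453.
Reliability = 966.453 / 1447.74 = 0.668.

0.668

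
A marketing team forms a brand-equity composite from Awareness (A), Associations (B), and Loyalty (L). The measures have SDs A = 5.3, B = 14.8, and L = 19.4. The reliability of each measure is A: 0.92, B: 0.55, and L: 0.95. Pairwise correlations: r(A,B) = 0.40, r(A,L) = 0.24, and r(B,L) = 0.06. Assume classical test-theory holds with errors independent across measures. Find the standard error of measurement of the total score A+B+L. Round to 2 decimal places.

Var(total) = 623.49 + 146.56 = 770.05.
True-score variance = 503.857 + 146.56 = 650.417, so reliability = 0.8446.
Error variance = 770.05 − 650.417 = 119.633; SEM = √119.633 = 10.94.

10.94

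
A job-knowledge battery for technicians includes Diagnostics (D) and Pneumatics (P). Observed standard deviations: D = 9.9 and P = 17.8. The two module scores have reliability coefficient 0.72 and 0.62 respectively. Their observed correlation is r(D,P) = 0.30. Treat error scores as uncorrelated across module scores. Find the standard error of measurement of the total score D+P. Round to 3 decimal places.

12.159

Var(total) = 414.85 + 105.732 = 520.582.
True-score variance = 267.008 + 105.732 = 372.74, so reliability = 0.7160.
Error variance = 520.582 − 372.74 = 147.842; SEM = √147.842 = 12.159.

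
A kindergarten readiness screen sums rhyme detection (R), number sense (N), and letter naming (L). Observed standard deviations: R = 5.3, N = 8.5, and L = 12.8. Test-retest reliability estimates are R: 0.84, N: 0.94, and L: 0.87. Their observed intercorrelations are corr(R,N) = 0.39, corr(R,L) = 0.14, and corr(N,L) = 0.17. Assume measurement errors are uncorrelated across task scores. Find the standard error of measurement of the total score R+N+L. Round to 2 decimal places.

5.49

Var(total) = 264.18 + 91.1262 = 355.306.
True-score variance = 234.051 + 91.1262 = 325.178, so reliability = 0.9152.
Error variance = 355.306 − 325.178 = 30.1286; SEM = √30.1286 = 5.49.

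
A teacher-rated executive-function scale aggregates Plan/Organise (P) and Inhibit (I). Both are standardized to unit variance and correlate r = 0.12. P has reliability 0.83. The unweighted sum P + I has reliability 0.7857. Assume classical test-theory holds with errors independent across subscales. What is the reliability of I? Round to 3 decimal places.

Var(P+I) = 2 + 2·0.12 = 2.240.
True-score variance = ρ_P + ρ_I + 2·0.12, so 0.7857 = (0.83 + ρ_I + 0.24) / 2.240.
ρ_I = 0.7857·2.240 − 0.83 − 0.24 = 0.690.

0.690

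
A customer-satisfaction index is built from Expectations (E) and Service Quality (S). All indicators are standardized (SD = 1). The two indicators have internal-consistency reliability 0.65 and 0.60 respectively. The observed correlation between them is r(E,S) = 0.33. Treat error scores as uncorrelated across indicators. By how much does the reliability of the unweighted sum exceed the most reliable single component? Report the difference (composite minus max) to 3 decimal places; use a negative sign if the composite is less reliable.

Var(sum) = 2 + 0.66 = 2.66; true-score variance = 1.25 + 0.66 = 1.91; composite reliability = 0.7180.
Max component reliability = 0.6500.
Difference = 0.7180 − 0.6500 = 0.068.

0.068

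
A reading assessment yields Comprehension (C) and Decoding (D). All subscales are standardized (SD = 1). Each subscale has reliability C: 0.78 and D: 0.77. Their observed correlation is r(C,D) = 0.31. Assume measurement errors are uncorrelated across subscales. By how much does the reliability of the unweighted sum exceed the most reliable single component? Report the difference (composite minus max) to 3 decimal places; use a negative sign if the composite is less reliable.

Var(sum) = 2 + 0.62 = 2.62; true-score variance = 1.55 + 0.62 = 2.17; composite reliability = 0.8282.
Max component reliability = 0.7800.
Difference = 0.8282 − 0.7800 = 0.048.

0.048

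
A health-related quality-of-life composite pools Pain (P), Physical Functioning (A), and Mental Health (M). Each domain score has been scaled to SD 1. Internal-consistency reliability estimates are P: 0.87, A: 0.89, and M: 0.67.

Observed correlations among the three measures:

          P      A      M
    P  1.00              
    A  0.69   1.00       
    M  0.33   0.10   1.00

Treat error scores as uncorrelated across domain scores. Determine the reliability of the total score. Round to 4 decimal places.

0.8912

Var(P+A+M) = 3 + 2·[0.69 + 0.33 + 0.10] = 3 + 2.24 = 5.24.
Because errors are independent across components, Cov(Tᵢ,Tⱼ) = Cov(Xᵢ,Xⱼ); the off-diagonal part of the true-score variance is the same as above.
True-score variance = [0.87 + 0.89 + 0.67] + 2.24 = 2.43 + 2.24 = 4.67.
Reliability = 4.67 / 5.24 = 0.8912.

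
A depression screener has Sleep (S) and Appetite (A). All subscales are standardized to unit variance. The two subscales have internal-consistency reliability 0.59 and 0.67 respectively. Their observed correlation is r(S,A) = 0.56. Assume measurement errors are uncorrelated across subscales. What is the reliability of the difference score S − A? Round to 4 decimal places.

0.1591

Var(S−A) = 1 + 1 − 2·0.56 = 2 − 1.12 = 0.88.
Because errors are independent across components, Cov(Tᵢ,Tⱼ) = Cov(Xᵢ,Xⱼ); the off-diagonal part of the true-score variance is the same as above.
True-score variance = [0.59 + 0.67] − 1.12 = 1.26 − 1.12 = 0.14.
Reliability = 0.14 / 0.88 = 0.1591.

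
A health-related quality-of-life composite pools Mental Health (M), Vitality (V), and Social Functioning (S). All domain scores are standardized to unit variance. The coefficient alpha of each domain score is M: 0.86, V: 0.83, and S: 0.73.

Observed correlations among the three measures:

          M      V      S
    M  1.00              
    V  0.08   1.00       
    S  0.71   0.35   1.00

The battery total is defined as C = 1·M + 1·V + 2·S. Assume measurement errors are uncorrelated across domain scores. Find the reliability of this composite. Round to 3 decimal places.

Var(C) = 1 + 1 + 2² + 2·[0.08 + 2·0.71 + 2·0.35] = 6 + 4.4 = 10.4.
With uncorrelated errors the cross-covariances are all true-score covariance, so they carry over unchanged; only the diagonal terms shrink to ρᵢσᵢ².
True-score variance = [0.86 + 0.83 + 2²·0.73] + 4.4 = 4.61 + 4.4 = 9.01.
Reliability = 9.01 / 10.4 = 0.866.

0.866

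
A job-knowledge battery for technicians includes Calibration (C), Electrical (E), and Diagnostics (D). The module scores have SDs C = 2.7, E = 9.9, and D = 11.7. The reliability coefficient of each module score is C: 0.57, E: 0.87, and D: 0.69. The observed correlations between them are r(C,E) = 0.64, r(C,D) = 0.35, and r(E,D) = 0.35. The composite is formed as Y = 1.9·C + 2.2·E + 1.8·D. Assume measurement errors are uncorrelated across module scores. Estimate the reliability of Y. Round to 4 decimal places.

Var(Y) = 1.9²·2.7² + 2.2²·9.9² + 1.8²·11.7² + 2·[4.18·2.7·9.9·0.64 + 3.42·2.7·11.7·0.35 + 3.96·9.9·11.7·0.35] = 944.209 + 539.723 = 1483.93.
Under uncorrelated errors the observed covariances equal the true-score covariances, so only the own-variance terms attenuate.
True-score variance = [1.9²·2.7²·0.57 + 2.2²·9.9²·0.87 + 1.8²·11.7²·0.69] + 539.723 = 733.732 + 539.723 = 1273.46.
Reliability = 1273.46 / 1483.93 = 0.8582.

0.8582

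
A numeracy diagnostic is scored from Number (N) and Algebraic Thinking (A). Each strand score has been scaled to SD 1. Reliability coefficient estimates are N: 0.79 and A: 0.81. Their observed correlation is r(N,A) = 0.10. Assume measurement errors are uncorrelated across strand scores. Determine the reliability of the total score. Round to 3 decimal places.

Var(N+A) = 2 + 2·[0.10] = 2 + 0.2 = 2.2.
Under uncorrelated errors the observed covariances equal the true-score covariances, so only the own-variance terms attenuate.
True-score variance = [0.79 + 0.81] + 0.2 = 1.6 + 0.2 = 1.8.
Reliability = 1.8 / 2.2 = 0.818.

0.818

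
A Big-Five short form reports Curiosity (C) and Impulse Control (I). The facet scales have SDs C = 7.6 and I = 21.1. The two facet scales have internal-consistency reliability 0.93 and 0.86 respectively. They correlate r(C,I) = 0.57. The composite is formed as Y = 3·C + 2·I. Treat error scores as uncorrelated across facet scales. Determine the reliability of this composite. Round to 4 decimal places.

Var(Y) = 3²·7.6² + 2²·21.1² + 2·[6·7.6·21.1·0.57] = 2300.68 + 1096.86 = 3397.54.
With uncorrelated errors the cross-covariances are all true-score covariance, so they carry over unchanged; only the diagonal terms shrink to ρᵢσᵢ².
True-score variance = [3²·7.6²·0.93 + 2²·21.1²·0.86] + 1096.86 = 2014.97 + 1096.86 = 3111.84.
Reliability = 3111.84 / 3397.54 = 0.9159.

0.9159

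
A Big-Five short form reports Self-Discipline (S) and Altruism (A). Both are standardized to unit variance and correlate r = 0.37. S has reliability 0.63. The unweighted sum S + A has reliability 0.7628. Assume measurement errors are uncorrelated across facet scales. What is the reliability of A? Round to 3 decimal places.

0.720

Var(S+A) = 2 + 2·0.37 = 2.740.
True-score variance = ρ_S + ρ_A + 2·0.37, so 0.7628 = (0.63 + ρ_A + 0.74) / 2.740.
ρ_A = 0.7628·2.740 − 0.63 − 0.74 = 0.720.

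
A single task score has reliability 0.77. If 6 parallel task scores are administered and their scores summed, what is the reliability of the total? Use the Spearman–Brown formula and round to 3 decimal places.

ρ_k = kρ / (1 + (k−1)ρ) = 6·0.77 / (1 + 5·0.77) = 4.620 / 4.850 = 0.953.

0.953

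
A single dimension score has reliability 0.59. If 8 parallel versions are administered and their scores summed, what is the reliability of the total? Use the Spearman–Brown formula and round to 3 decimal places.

0.920

ρ_k = kρ / (1 + (k−1)ρ) = 8·0.59 / (1 + 7·0.59) = 4.720 / 5.130 = 0.920.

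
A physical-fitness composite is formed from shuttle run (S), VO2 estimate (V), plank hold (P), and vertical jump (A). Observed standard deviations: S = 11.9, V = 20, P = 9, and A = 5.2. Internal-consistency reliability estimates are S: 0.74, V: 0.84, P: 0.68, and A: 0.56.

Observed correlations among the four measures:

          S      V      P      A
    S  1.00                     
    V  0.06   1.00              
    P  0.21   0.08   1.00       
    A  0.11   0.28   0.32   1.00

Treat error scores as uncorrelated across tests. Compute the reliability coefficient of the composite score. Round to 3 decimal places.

Var(S+V+P+A) = 11.9² + 20² + 9² + 5.2² + 2·[11.9·20·0.06 + 11.9·9·0.21 + 11.9·5.2·0.11 + 20·9·0.08 + 20·5.2·0.28 + 9·5.2·0.32] = 649.65 + 204.148 = 853.798.
With uncorrelated errors the cross-covariances are all true-score covariance, so they carry over unchanged; only the diagonal terms shrink to ρᵢσᵢ².
True-score variance = [11.9²·0.74 + 20²·0.84 + 9²·0.68 + 5.2²·0.56] + 204.148 = 511.014 + 204.148 = 715.161.
Reliability = 715.161 / 853.798 = 0.838.

0.838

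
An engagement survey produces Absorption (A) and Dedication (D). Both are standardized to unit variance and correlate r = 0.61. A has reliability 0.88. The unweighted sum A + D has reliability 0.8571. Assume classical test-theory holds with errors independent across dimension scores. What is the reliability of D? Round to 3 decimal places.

Var(A+D) = 2 + 2·0.61 = 3.220.
True-score variance = ρ_A + ρ_D + 2·0.61, so 0.8571 = (0.88 + ρ_D + 1.22) / 3.220.
ρ_D = 0.8571·3.220 − 0.88 − 1.22 = 0.660.

0.660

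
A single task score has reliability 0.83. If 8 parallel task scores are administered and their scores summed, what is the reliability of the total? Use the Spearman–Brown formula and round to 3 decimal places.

0.975

ρ_k = kρ / (1 + (k−1)ρ) = 8·0.83 / (1 + 7·0.83) = 6.640 / 6.810 = 0.975.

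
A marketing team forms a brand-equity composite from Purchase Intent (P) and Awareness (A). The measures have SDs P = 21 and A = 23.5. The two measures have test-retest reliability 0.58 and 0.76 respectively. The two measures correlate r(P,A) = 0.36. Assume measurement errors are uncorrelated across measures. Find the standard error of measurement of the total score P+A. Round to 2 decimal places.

Var(total) = 993.25 + 355.32 = 1348.57.
True-score variance = 675.49 + 355.32 = 1030.81, so reliability = 0.7644.
Error variance = 1348.57 − 1030.81 = 317.76; SEM = √317.76 = 17.83.

17.83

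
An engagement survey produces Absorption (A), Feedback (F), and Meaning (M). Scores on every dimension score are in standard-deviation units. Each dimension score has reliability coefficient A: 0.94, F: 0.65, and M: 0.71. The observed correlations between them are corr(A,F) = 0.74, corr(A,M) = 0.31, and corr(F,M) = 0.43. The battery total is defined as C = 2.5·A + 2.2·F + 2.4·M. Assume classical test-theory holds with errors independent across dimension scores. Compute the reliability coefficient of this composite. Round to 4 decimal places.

Var(C) = 2.5² + 2.2² + 2.4² + 2·[5.5·0.74 + 6·0.31 + 5.28·0.43] = 16.85 + 16.4008 = 33.2508.
Because errors are independent across components, Cov(Tᵢ,Tⱼ) = Cov(Xᵢ,Xⱼ); the off-diagonal part of the true-score variance is the same as above.
True-score variance = [2.5²·0.94 + 2.2²·0.65 + 2.4²·0.71] + 16.4008 = 13.1106 + 16.4008 = 29.5114.
Reliability = 29.5114 / 33.2508 = 0.8875.

0.8875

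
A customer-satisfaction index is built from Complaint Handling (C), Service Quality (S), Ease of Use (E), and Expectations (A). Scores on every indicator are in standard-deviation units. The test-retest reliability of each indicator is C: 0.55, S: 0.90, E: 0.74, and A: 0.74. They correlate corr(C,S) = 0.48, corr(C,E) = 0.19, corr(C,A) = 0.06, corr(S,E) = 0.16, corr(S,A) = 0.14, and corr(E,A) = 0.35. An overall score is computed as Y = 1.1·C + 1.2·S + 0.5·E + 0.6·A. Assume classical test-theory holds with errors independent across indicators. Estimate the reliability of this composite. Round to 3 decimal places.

0.844

Var(Y) = 1.1² + 1.2² + 0.5² + 0.6² + 2·[1.32·0.48 + 0.55·0.19 + 0.66·0.06 + 0.6·0.16 + 0.72·0.14 + 0.3·0.35] = 3.26 + 2.159 = 5.419.
Because errors are independent across components, Cov(Tᵢ,Tⱼ) = Cov(Xᵢ,Xⱼ); the off-diagonal part of the true-score variance is the same as above.
True-score variance = [1.1²·0.55 + 1.2²·0.90 + 0.5²·0.74 + 0.6²·0.74] + 2.159 = 2.4129 + 2.159 = 4.5719.
Reliability = 4.5719 / 5.419 = 0.844.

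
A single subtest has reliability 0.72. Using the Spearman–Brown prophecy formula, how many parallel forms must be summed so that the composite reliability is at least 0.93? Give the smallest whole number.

k ≥ ρ*(1−ρ₁)/(ρ₁(1−ρ*)) = 0.93·0.28 / (0.72·0.07) = 5.167.
Smallest integer k = 6.

6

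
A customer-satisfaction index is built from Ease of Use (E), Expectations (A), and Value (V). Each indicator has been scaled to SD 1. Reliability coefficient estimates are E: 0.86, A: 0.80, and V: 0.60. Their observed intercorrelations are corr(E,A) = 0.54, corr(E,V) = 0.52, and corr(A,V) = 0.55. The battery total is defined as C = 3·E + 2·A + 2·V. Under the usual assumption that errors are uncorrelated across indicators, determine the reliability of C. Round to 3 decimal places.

Var(C) = 3² + 2² + 2² + 2·[6·0.54 + 6·0.52 + 4·0.55] = 17 + 17.12 = 34.12.
Because errors are independent across components, Cov(Tᵢ,Tⱼ) = Cov(Xᵢ,Xⱼ); the off-diagonal part of the true-score variance is the same as above.
True-score variance = [3²·0.86 + 2²·0.80 + 2²·0.60] + 17.12 = 13.34 + 17.12 = 30.46.
Reliability = 30.46 / 34.12 = 0.893.

0.893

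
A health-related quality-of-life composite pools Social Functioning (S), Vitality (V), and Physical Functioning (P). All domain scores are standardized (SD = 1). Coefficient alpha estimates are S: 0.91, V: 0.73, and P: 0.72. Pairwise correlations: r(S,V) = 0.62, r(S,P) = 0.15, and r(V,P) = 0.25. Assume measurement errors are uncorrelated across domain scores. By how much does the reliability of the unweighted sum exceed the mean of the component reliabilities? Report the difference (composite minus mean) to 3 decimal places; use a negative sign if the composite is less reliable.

Var(sum) = 3 + 2.04 = 5.04; true-score variance = 2.36 + 2.04 = 4.4; composite reliability = 0.8730.
Mean component reliability = 0.7867.
Difference = 0.8730 − 0.7867 = 0.086.

0.086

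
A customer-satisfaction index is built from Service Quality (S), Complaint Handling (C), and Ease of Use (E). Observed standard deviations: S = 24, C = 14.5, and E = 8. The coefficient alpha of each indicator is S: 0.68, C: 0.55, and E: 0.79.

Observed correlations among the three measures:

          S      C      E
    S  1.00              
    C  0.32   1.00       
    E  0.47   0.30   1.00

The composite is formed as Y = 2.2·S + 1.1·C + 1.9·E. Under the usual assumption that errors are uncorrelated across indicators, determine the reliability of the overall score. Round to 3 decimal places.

0.776

Var(Y) = 2.2²·24² + 1.1²·14.5² + 1.9²·8² + 2·[2.42·24·14.5·0.32 + 4.18·24·8·0.47 + 2.09·14.5·8·0.30] = 3273.28 + 1438.85 = 4712.14.
Because errors are independent across components, Cov(Tᵢ,Tⱼ) = Cov(Xᵢ,Xⱼ); the off-diagonal part of the true-score variance is the same as above.
True-score variance = [2.2²·24²·0.68 + 1.1²·14.5²·0.55 + 1.9²·8²·0.79] + 1438.85 = 2218.17 + 1438.85 = 3657.03.
Reliability = 3657.03 / 4712.14 = 0.776.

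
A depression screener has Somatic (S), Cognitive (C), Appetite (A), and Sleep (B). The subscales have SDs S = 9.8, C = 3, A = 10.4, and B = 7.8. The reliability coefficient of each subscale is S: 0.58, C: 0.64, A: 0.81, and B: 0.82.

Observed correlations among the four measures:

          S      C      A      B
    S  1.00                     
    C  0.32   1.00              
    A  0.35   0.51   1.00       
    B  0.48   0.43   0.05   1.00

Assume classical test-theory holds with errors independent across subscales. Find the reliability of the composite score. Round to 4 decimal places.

Var(S+C+A+B) = 9.8² + 3² + 10.4² + 7.8² + 2·[9.8·3·0.32 + 9.8·10.4·0.35 + 9.8·7.8·0.48 + 3·10.4·0.51 + 3·7.8·0.43 + 10.4·7.8·0.05] = 274.04 + 223.602 = 497.642.
Under uncorrelated errors the observed covariances equal the true-score covariances, so only the own-variance terms attenuate.
True-score variance = [9.8²·0.58 + 3²·0.64 + 10.4²·0.81 + 7.8²·0.82] + 223.602 = 198.962 + 223.602 = 422.564.
Reliability = 422.564 / 497.642 = 0.8491.

0.8491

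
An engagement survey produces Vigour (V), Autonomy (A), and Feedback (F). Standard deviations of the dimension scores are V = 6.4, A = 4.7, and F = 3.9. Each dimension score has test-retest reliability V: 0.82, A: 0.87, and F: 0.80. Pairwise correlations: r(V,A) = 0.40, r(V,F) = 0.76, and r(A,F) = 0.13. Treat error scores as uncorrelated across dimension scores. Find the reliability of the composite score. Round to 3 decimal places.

0.908

Var(V+A+F) = 6.4² + 4.7² + 3.9² + 2·[6.4·4.7·0.40 + 6.4·3.9·0.76 + 4.7·3.9·0.13] = 78.26 + 66.769 = 145.029.
Under uncorrelated errors the observed covariances equal the true-score covariances, so only the own-variance terms attenuate.
True-score variance = [6.4²·0.82 + 4.7²·0.87 + 3.9²·0.80] + 66.769 = 64.9735 + 66.769 = 131.743.
Reliability = 131.743 / 145.029 = 0.908.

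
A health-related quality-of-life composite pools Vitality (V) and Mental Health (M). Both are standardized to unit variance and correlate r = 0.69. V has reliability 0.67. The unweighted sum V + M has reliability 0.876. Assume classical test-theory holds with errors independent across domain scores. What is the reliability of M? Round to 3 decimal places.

Var(V+M) = 2 + 2·0.69 = 3.380.
True-score variance = ρ_V + ρ_M + 2·0.69, so 0.876 = (0.67 + ρ_M + 1.38) / 3.380.
ρ_M = 0.876·3.380 − 0.67 − 1.38 = 0.911.

0.911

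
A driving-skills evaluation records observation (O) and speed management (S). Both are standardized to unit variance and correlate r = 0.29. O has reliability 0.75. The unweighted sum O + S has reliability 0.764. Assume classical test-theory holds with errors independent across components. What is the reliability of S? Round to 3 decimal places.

0.641

Var(O+S) = 2 + 2·0.29 = 2.580.
True-score variance = ρ_O + ρ_S + 2·0.29, so 0.764 = (0.75 + ρ_S + 0.58) / 2.580.
ρ_S = 0.764·2.580 − 0.75 − 0.58 = 0.641.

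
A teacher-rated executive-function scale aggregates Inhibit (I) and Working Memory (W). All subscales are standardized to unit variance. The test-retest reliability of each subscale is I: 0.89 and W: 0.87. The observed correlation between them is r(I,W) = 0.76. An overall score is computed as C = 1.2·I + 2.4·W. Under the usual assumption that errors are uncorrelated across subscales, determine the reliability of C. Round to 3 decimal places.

0.922

Var(C) = 1.2² + 2.4² + 2·[2.88·0.76] = 7.2 + 4.3776 = 11.5776.
Under uncorrelated errors the observed covariances equal the true-score covariances, so only the own-variance terms attenuate.
True-score variance = [1.2²·0.89 + 2.4²·0.87] + 4.3776 = 6.2928 + 4.3776 = 10.6704.
Reliability = 10.6704 / 11.5776 = 0.922.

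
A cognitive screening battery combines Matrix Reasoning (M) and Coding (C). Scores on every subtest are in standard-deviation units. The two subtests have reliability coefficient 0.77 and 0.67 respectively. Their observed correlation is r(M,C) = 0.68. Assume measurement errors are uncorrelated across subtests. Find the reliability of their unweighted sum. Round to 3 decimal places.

Var(M+C) = 2 + 2·[0.68] = 2 + 1.36 = 3.36.
Because errors are independent across components, Cov(Tᵢ,Tⱼ) = Cov(Xᵢ,Xⱼ); the off-diagonal part of the true-score variance is the same as above.
True-score variance = [0.77 + 0.67] + 1.36 = 1.44 + 1.36 = 2.8.
Reliability = 2.8 / 3.36 = 0.833.

0.833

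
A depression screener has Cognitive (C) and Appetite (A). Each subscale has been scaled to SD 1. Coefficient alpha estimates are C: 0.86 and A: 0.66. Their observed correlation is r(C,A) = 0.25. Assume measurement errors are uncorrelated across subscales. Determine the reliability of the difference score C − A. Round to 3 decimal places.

Var(C−A) = 1 + 1 − 2·0.25 = 2 − 0.5 = 1.5.
Because errors are independent across components, Cov(Tᵢ,Tⱼ) = Cov(Xᵢ,Xⱼ); the off-diagonal part of the true-score variance is the same as above.
True-score variance = [0.86 + 0.66] − 0.5 = 1.52 − 0.5 = 1.02.
Reliability = 1.02 / 1.5 = 0.680.

0.680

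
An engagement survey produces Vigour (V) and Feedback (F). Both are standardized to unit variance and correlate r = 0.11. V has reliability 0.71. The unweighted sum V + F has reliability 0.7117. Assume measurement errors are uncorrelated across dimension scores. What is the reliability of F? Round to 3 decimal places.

0.650

Var(V+F) = 2 + 2·0.11 = 2.220.
True-score variance = ρ_V + ρ_F + 2·0.11, so 0.7117 = (0.71 + ρ_F + 0.22) / 2.220.
ρ_F = 0.7117·2.220 − 0.71 − 0.22 = 0.650.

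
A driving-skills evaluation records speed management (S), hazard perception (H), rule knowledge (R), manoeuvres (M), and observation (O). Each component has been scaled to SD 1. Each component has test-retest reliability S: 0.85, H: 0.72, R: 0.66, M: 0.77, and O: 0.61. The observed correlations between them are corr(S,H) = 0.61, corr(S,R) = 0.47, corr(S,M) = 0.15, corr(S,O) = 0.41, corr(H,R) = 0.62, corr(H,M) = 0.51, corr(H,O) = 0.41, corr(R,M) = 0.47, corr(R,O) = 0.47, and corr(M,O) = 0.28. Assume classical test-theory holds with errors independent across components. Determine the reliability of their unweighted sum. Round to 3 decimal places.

0.899

Var(S+H+R+M+O) = 5 + 2·[0.61 + 0.47 + 0.15 + 0.41 + 0.62 + 0.51 + 0.41 + 0.47 + 0.47 + 0.28] = 5 + 8.8 = 13.8.
Because errors are independent across components, Cov(Tᵢ,Tⱼ) = Cov(Xᵢ,Xⱼ); the off-diagonal part of the true-score variance is the same as above.
True-score variance = [0.85 + 0.72 + 0.66 + 0.77 + 0.61] + 8.8 = 3.61 + 8.8 = 12.41.
Reliability = 12.41 / 13.8 = 0.899.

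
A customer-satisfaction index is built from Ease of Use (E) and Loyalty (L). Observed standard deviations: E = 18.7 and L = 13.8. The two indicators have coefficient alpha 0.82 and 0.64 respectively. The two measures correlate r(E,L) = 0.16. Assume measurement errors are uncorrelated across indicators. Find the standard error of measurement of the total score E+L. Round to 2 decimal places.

11.47

Var(total) = 540.13 + 82.5792 = 622.709.
True-score variance = 408.627 + 82.5792 = 491.207, so reliability = 0.7888.
Error variance = 622.709 − 491.207 = 131.503; SEM = √131.503 = 11.47.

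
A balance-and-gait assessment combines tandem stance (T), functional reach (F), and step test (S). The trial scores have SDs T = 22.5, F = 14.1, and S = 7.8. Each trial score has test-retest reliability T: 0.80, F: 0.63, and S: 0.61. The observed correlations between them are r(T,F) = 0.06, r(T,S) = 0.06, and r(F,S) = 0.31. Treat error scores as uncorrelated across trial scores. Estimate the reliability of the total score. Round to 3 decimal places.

Var(T+F+S) = 22.5² + 14.1² + 7.8² + 2·[22.5·14.1·0.06 + 22.5·7.8·0.06 + 14.1·7.8·0.31] = 765.9 + 127.318 = 893.218.
With uncorrelated errors the cross-covariances are all true-score covariance, so they carry over unchanged; only the diagonal terms shrink to ρᵢσᵢ².
True-score variance = [22.5²·0.80 + 14.1²·0.63 + 7.8²·0.61] + 127.318 = 567.363 + 127.318 = 694.68.
Reliability = 694.68 / 893.218 = 0.778.

0.778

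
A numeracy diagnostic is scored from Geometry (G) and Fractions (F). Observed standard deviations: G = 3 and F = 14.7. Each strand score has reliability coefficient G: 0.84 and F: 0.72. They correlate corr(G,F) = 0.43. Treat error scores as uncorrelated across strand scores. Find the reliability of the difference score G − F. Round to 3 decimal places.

Var(G−F) = 3² + 14.7² − 2·3·14.7·0.43 = 225.09 − 37.926 = 187.164.
Under uncorrelated errors the observed covariances equal the true-score covariances, so only the own-variance terms attenuate.
True-score variance = [3²·0.84 + 14.7²·0.72] − 37.926 = 163.145 − 37.926 = 125.219.
Reliability = 125.219 / 187.164 = 0.669.

0.669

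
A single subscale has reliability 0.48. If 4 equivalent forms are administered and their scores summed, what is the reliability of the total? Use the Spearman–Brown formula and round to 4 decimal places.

0.7869

ρ_k = kρ / (1 + (k−1)ρ) = 4·0.48 / (1 + 3·0.48) = 1.920 / 2.440 = 0.7869.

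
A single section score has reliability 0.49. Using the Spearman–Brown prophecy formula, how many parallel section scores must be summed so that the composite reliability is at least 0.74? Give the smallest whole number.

k ≥ ρ*(1−ρ₁)/(ρ₁(1−ρ*)) = 0.74·0.51 / (0.49·0.26) = 2.962.
Smallest integer k = 3.

3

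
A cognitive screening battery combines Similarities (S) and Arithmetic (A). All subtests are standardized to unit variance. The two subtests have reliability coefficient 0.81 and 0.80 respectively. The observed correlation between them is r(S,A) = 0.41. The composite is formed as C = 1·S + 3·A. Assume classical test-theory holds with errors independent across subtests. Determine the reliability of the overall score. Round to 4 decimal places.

Var(C) = 1 + 3² + 2·[3·0.41] = 10 + 2.46 = 12.46.
Under uncorrelated errors the observed covariances equal the true-score covariances, so only the own-variance terms attenuate.
True-score variance = [0.81 + 3²·0.80] + 2.46 = 8.01 + 2.46 = 10.47.
Reliability = 10.47 / 12.46 = 0.8403.

0.8403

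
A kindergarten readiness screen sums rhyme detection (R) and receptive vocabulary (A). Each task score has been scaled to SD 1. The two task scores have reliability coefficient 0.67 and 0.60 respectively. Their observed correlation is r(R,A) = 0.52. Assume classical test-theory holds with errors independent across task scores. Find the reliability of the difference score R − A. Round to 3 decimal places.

0.240

Var(R−A) = 1 + 1 − 2·0.52 = 2 − 1.04 = 0.96.
Because errors are independent across components, Cov(Tᵢ,Tⱼ) = Cov(Xᵢ,Xⱼ); the off-diagonal part of the true-score variance is the same as above.
True-score variance = [0.67 + 0.60] − 1.04 = 1.27 − 1.04 = 0.23.
Reliability = 0.23 / 0.96 = 0.240.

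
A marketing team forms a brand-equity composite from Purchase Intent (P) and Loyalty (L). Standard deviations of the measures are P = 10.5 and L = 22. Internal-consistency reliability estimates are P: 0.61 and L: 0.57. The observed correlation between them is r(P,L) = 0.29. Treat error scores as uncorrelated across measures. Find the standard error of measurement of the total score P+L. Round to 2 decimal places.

Var(total) = 594.25 + 133.98 = 728.23.
True-score variance = 343.132 + 133.98 = 477.112, so reliability = 0.6552.
Error variance = 728.23 − 477.112 = 251.118; SEM = √251.118 = 15.85.

15.85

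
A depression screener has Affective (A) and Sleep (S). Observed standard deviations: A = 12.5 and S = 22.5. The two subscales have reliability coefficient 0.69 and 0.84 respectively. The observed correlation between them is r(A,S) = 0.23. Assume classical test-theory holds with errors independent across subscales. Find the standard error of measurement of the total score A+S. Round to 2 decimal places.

Var(total) = 662.5 + 129.375 = 791.875.
True-score variance = 533.062 + 129.375 = 662.438, so reliability = 0.8365.
Error variance = 791.875 − 662.438 = 129.438; SEM = √129.438 = 11.38.

11.38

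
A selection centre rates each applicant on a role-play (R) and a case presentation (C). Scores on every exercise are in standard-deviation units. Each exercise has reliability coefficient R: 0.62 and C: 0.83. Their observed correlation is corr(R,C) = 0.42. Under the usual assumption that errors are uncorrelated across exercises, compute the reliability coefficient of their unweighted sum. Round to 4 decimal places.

0.8063

Var(R+C) = 2 + 2·[0.42] = 2 + 0.84 = 2.84.
Under uncorrelated errors the observed covariances equal the true-score covariances, so only the own-variance terms attenuate.
True-score variance = [0.62 + 0.83] + 0.84 = 1.45 + 0.84 = 2.29.
Reliability = 2.29 / 2.84 = 0.8063.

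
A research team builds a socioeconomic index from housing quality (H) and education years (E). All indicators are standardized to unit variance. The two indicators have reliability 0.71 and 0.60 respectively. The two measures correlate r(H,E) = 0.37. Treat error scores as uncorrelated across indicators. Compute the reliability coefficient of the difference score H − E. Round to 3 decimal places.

Var(H−E) = 1 + 1 − 2·0.37 = 2 − 0.74 = 1.26.
With uncorrelated errors the cross-covariances are all true-score covariance, so they carry over unchanged; only the diagonal terms shrink to ρᵢσᵢ².
True-score variance = [0.71 + 0.60] − 0.74 = 1.31 − 0.74 = 0.57.
Reliability = 0.57 / 1.26 = 0.452.

0.452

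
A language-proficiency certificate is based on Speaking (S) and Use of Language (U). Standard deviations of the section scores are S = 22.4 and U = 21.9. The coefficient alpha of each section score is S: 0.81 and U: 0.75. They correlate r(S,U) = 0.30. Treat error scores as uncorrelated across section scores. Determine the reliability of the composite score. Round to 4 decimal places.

0.8313

Var(S+U) = 22.4² + 21.9² + 2·[22.4·21.9·0.30] = 981.37 + 294.336 = 1275.71.
With uncorrelated errors the cross-covariances are all true-score covariance, so they carry over unchanged; only the diagonal terms shrink to ρᵢσᵢ².
True-score variance = [22.4²·0.81 + 21.9²·0.75] + 294.336 = 766.133 + 294.336 = 1060.47.
Reliability = 1060.47 / 1275.71 = 0.8313.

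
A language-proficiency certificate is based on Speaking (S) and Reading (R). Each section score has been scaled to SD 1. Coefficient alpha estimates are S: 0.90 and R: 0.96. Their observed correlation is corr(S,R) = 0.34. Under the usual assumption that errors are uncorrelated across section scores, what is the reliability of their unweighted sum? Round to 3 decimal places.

0.948

Var(S+R) = 2 + 2·[0.34] = 2 + 0.68 = 2.68.
Under uncorrelated errors the observed covariances equal the true-score covariances, so only the own-variance terms attenuate.
True-score variance = [0.90 + 0.96] + 0.68 = 1.86 + 0.68 = 2.54.
Reliability = 2.54 / 2.68 = 0.948.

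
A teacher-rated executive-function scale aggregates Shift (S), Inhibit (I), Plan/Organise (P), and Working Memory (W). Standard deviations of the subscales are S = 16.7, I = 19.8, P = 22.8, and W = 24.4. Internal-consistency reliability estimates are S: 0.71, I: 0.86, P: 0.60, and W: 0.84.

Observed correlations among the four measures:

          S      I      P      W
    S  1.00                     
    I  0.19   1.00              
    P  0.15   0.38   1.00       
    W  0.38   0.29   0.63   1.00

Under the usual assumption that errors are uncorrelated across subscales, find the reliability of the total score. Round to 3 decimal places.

Var(S+I+P+W) = 16.7² + 19.8² + 22.8² + 24.4² + 2·[16.7·19.8·0.19 + 16.7·22.8·0.15 + 16.7·24.4·0.38 + 19.8·22.8·0.38 + 19.8·24.4·0.29 + 22.8·24.4·0.63] = 1786.13 + 1873.83 = 3659.96.
Because errors are independent across components, Cov(Tᵢ,Tⱼ) = Cov(Xᵢ,Xⱼ); the off-diagonal part of the true-score variance is the same as above.
True-score variance = [16.7²·0.71 + 19.8²·0.86 + 22.8²·0.60 + 24.4²·0.84] + 1873.83 = 1347.17 + 1873.83 = 3221.
Reliability = 3221 / 3659.96 = 0.880.

0.880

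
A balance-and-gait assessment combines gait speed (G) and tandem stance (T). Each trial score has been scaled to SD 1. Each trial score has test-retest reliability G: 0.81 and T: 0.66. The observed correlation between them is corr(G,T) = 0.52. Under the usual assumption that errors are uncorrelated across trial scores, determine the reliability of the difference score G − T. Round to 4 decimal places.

Var(G−T) = 1 + 1 − 2·0.52 = 2 − 1.04 = 0.96.
Because errors are independent across components, Cov(Tᵢ,Tⱼ) = Cov(Xᵢ,Xⱼ); the off-diagonal part of the true-score variance is the same as above.
True-score variance = [0.81 + 0.66] − 1.04 = 1.47 − 1.04 = 0.43.
Reliability = 0.43 / 0.96 = 0.4479.

0.4479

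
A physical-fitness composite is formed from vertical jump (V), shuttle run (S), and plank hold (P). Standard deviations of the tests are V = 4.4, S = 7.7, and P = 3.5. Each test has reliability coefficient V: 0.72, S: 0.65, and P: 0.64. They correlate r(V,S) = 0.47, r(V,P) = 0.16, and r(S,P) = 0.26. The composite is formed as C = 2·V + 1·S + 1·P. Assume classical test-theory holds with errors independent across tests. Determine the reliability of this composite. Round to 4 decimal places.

Var(C) = 2²·4.4² + 7.7² + 3.5² + 2·[2·4.4·7.7·0.47 + 2·4.4·3.5·0.16 + 7.7·3.5·0.26] = 148.98 + 87.5644 = 236.544.
Under uncorrelated errors the observed covariances equal the true-score covariances, so only the own-variance terms attenuate.
True-score variance = [2²·4.4²·0.72 + 7.7²·0.65 + 3.5²·0.64] + 87.5644 = 102.135 + 87.5644 = 189.7.
Reliability = 189.7 / 236.544 = 0.8020.

0.8020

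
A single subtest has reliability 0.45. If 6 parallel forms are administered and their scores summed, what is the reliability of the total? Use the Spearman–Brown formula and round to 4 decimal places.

0.8308

ρ_k = kρ / (1 + (k−1)ρ) = 6·0.45 / (1 + 5·0.45) = 2.700 / 3.250 = 0.8308.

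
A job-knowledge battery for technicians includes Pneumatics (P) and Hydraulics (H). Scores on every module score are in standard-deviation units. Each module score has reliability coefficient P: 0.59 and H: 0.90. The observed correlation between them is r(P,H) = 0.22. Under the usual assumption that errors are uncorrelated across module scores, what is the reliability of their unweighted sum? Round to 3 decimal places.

Var(P+H) = 2 + 2·[0.22] = 2 + 0.44 = 2.44.
Because errors are independent across components, Cov(Tᵢ,Tⱼ) = Cov(Xᵢ,Xⱼ); the off-diagonal part of the true-score variance is the same as above.
True-score variance = [0.59 + 0.90] + 0.44 = 1.49 + 0.44 = 1.93.
Reliability = 1.93 / 2.44 = 0.791.

0.791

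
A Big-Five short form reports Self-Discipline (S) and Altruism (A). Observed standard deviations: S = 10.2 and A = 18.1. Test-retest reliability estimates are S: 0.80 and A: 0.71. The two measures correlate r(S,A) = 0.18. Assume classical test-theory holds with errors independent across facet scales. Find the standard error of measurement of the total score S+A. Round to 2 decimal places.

Var(total) = 431.65 + 66.4632 = 498.113.
True-score variance = 315.835 + 66.4632 = 382.298, so reliability = 0.7675.
Error variance = 498.113 − 382.298 = 115.815; SEM = √115.815 = 10.76.

10.76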